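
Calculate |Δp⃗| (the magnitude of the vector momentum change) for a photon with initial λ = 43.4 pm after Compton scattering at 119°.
2.5308e-23 kg·m/s

Photon momentum magnitude is p = h/λ.

Initial momentum:
p₀ = h/λ = 6.6261e-34/4.3400e-11 = 1.5267e-23 kg·m/s

After scattering:
λ' = λ + Δλ = 43.4 + 3.6026 = 47.0026 pm
p' = h/λ' = 6.6261e-34/4.7003e-11 = 1.4097e-23 kg·m/s

Momentum is a vector; the scattered photon's direction makes angle θ = 119° with the incident direction. The magnitude of the vector change Δp⃗ = p⃗₀ − p⃗' is found from the law of cosines:
|Δp⃗|² = p₀² + p'² − 2p₀p'cos θ
|Δp⃗|² = (1.5267e-23)² + (1.4097e-23)² − 2·1.5267e-23·1.4097e-23·cos(119°)
|Δp⃗| = 2.5308e-23 kg·m/s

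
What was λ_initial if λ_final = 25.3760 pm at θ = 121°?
21.7000 pm

From λ' = λ + Δλ, we have λ = λ' - Δλ

First calculate the Compton shift:
Δλ = λ_C(1 - cos θ)
Δλ = 2.4263 × (1 - cos(121°))
Δλ = 2.4263 × 1.5150
Δλ = 3.6760 pm

Initial wavelength:
λ = λ' - Δλ
λ = 25.3760 - 3.6760
λ = 21.7000 pm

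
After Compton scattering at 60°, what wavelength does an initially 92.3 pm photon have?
93.5132 pm

Using the Compton formula: λ' = λ + λ_C(1 − cos θ)

For θ = 60°, cos θ = 1/2 (exact) = 0.5000, so:
1 − cos 60° = 1 − (1/2) = 0.5000

Δλ = λ_C × 0.5000 = 2.4263 × 0.5000 = 1.2132 pm

λ' = 92.3 + 1.2132 = 93.5132 pm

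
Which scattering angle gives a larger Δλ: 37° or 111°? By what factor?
111° produces the larger shift by a factor of 6.746

Calculate both shifts using Δλ = λ_C(1 - cos θ):

For θ₁ = 37°:
Δλ₁ = 2.4263 × (1 - cos(37°))
Δλ₁ = 2.4263 × 0.2014
Δλ₁ = 0.4886 pm

For θ₂ = 111°:
Δλ₂ = 2.4263 × (1 - cos(111°))
Δλ₂ = 2.4263 × 1.3584
Δλ₂ = 3.2958 pm

The 111° angle produces the larger shift.
Ratio: 3.2958/0.4886 = 6.746

(Intermediate values are shown rounded; full precision is carried through to the final answer.)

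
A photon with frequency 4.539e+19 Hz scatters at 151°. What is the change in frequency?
1.851e+19 Hz (decrease)

Convert frequency to wavelength (c = 299792458 m/s):
λ₀ = c/f₀ = 299792458/4.539e+19 = 6.6048129e-12 m = 6.6048 pm

Calculate Compton shift:
Δλ = λ_C(1 - cos(151°)) = 4.5484 pm

Final wavelength:
λ' = λ₀ + Δλ = 6.6048 + 4.5484 = 11.1532 pm

Final frequency:
f' = c/λ' = 299792458/1.1153222e-11 = 2.6879449e+19 Hz

Frequency shift (decrease):
Δf = f₀ - f' = 4.539e+19 - 2.6879449e+19 = 1.851e+19 Hz

(Intermediate values are shown rounded; full precision is carried through to the final answer.)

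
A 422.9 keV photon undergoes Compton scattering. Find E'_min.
159.2730 keV (at θ = 180°)

The scattered photon has minimum energy when its wavelength is maximum, i.e., when the Compton shift Δλ = λ_C(1 − cos θ) is maximum. This occurs at θ = 180° (backscattering), giving Δλ_max = 2λ_C = 4.8526 pm.

Initial wavelength: λ₀ = hc/E₀ = 2.9318 pm
Maximum final wavelength: λ'_max = λ₀ + 2λ_C = 2.9318 + 4.8526 = 7.7844 pm
Minimum final energy: E'_min = hc/λ'_max = 159.2730 keV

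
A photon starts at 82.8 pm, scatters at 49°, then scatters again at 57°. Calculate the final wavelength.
84.7394 pm

Apply Compton shift twice:

First scattering at θ₁ = 49°:
Δλ₁ = λ_C(1 - cos(49°))
Δλ₁ = 2.4263 × 0.3439
Δλ₁ = 0.8345 pm

After first scattering:
λ₁ = 82.8 + 0.8345 = 83.6345 pm

Second scattering at θ₂ = 57°:
Δλ₂ = λ_C(1 - cos(57°))
Δλ₂ = 2.4263 × 0.4554
Δλ₂ = 1.1048 pm

Final wavelength:
λ₂ = 83.6345 + 1.1048 = 84.7394 pm

Total shift: Δλ_total = 0.8345 + 1.1048 = 1.9394 pm

(Intermediate values are shown rounded; full precision is carried through to the final answer.)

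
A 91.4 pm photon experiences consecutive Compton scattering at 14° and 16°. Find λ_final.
91.5661 pm

Apply Compton shift twice:

First scattering at θ₁ = 14°:
Δλ₁ = λ_C(1 - cos(14°))
Δλ₁ = 2.4263 × 0.0297
Δλ₁ = 0.0721 pm

After first scattering:
λ₁ = 91.4 + 0.0721 = 91.4721 pm

Second scattering at θ₂ = 16°:
Δλ₂ = λ_C(1 - cos(16°))
Δλ₂ = 2.4263 × 0.0387
Δλ₂ = 0.0940 pm

Final wavelength:
λ₂ = 91.4721 + 0.0940 = 91.5661 pm

Total shift: Δλ_total = 0.0721 + 0.0940 = 0.1661 pm

(Intermediate values are shown rounded; full precision is carried through to the final answer.)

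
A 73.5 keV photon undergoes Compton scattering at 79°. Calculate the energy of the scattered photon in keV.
65.8372 keV

First convert energy to wavelength:
λ = hc/E, with hc ≈ 1239.842 keV·pm (i.e. 1239.842 eV·nm)

For E = 73.5 keV = 73500 eV:
λ = 1239.842 keV·pm / 73.5 keV
λ = 16.8686 pm

Calculate the Compton shift:
Δλ = λ_C(1 - cos(79°)) = 2.4263 × 0.8092
Δλ = 1.9633 pm

Final wavelength:
λ' = 16.8686 + 1.9633 = 18.8319 pm

Final energy:
E' = hc/λ' = 1239.842 / 18.8319 = 65.8372 keV

(Intermediate values are shown rounded; full precision is carried through to the final answer.)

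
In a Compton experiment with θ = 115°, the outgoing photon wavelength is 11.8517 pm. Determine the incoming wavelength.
8.4000 pm

From λ' = λ + Δλ, we have λ = λ' - Δλ

First calculate the Compton shift:
Δλ = λ_C(1 - cos θ)
Δλ = 2.4263 × (1 - cos(115°))
Δλ = 2.4263 × 1.4226
Δλ = 3.4517 pm

Initial wavelength:
λ = λ' - Δλ
λ = 11.8517 - 3.4517
λ = 8.4000 pm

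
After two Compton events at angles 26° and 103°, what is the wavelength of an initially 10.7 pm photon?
13.9177 pm

Apply Compton shift twice:

First scattering at θ₁ = 26°:
Δλ₁ = λ_C(1 - cos(26°))
Δλ₁ = 2.4263 × 0.1012
Δλ₁ = 0.2456 pm

After first scattering:
λ₁ = 10.7 + 0.2456 = 10.9456 pm

Second scattering at θ₂ = 103°:
Δλ₂ = λ_C(1 - cos(103°))
Δλ₂ = 2.4263 × 1.2250
Δλ₂ = 2.9721 pm

Final wavelength:
λ₂ = 10.9456 + 2.9721 = 13.9177 pm

Total shift: Δλ_total = 0.2456 + 2.9721 = 3.2177 pm

(Intermediate values are shown rounded; full precision is carried through to the final answer.)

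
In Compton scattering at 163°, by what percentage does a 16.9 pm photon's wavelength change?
28.0864%

Calculate the Compton shift:
Δλ = λ_C(1 - cos(163°))
Δλ = 2.4263 × (1 - cos(163°))
Δλ = 2.4263 × 1.9563
Δλ = 4.7466 pm

Percentage change:
(Δλ/λ₀) × 100 = (4.7466/16.9) × 100
= 28.0864%

(Intermediate values are shown rounded; full precision is carried through to the final answer.)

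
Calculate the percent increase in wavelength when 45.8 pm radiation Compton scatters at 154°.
10.0591%

Calculate the Compton shift:
Δλ = λ_C(1 - cos(154°))
Δλ = 2.4263 × (1 - cos(154°))
Δλ = 2.4263 × 1.8988
Δλ = 4.6071 pm

Percentage change:
(Δλ/λ₀) × 100 = (4.6071/45.8) × 100
= 10.0591%

(Intermediate values are shown rounded; full precision is carried through to the final answer.)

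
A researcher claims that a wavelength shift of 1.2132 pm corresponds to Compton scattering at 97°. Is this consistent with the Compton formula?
No, inconsistent

Calculate the expected shift for θ = 97°:

Δλ_expected = λ_C(1 - cos(97°))
Δλ_expected = 2.4263 × (1 - cos(97°))
Δλ_expected = 2.4263 × 1.1219
Δλ_expected = 2.7220 pm

Given shift: 1.2132 pm
Expected shift: 2.7220 pm
Difference: 1.5088 pm

The values do not match. The given shift corresponds to θ ≈ 60.0°, not 97°.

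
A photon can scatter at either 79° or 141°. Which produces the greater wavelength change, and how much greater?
141° produces the larger shift by a factor of 2.196

Calculate both shifts using Δλ = λ_C(1 - cos θ):

For θ₁ = 79°:
Δλ₁ = 2.4263 × (1 - cos(79°))
Δλ₁ = 2.4263 × 0.8092
Δλ₁ = 1.9633 pm

For θ₂ = 141°:
Δλ₂ = 2.4263 × (1 - cos(141°))
Δλ₂ = 2.4263 × 1.7771
Δλ₂ = 4.3119 pm

The 141° angle produces the larger shift.
Ratio: 4.3119/1.9633 = 2.196

(Intermediate values are shown rounded; full precision is carried through to the final answer.)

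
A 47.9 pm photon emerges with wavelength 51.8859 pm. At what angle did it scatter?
130.00°

First find the wavelength shift:
Δλ = λ' - λ = 51.8859 - 47.9 = 3.9859 pm

Using Δλ = λ_C(1 - cos θ), with λ_C = h/(m_e·c) ≈ 2.42631024 pm:
cos θ = 1 - Δλ/λ_C
cos θ = 1 - 3.9859/2.42631024
cos θ = -0.642783

θ = arccos(-0.642783)
θ = 130.00°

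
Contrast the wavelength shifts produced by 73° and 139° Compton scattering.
139° produces the larger shift by a factor of 2.480

Calculate both shifts using Δλ = λ_C(1 - cos θ):

For θ₁ = 73°:
Δλ₁ = 2.4263 × (1 - cos(73°))
Δλ₁ = 2.4263 × 0.7076
Δλ₁ = 1.7169 pm

For θ₂ = 139°:
Δλ₂ = 2.4263 × (1 - cos(139°))
Δλ₂ = 2.4263 × 1.7547
Δλ₂ = 4.2575 pm

The 139° angle produces the larger shift.
Ratio: 4.2575/1.7169 = 2.480

(Intermediate values are shown rounded; full precision is carried through to the final answer.)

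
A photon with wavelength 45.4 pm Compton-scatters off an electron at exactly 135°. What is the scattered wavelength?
49.5420 pm

Using the Compton formula: λ' = λ + λ_C(1 − cos θ)

For θ = 135°, cos θ = -√2/2 (exact) ≈ -0.7071, so:
1 − cos 135° = 1 − (-√2/2) ≈ 1.7071

Δλ = λ_C × 1.7071 = 2.4263 × 1.7071 = 4.1420 pm

λ' = 45.4 + 4.1420 = 49.5420 pm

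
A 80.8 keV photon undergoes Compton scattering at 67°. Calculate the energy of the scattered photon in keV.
73.6999 keV

First convert energy to wavelength:
λ = hc/E, with hc ≈ 1239.842 keV·pm (i.e. 1239.842 eV·nm)

For E = 80.8 keV = 80800 eV:
λ = 1239.842 keV·pm / 80.8 keV
λ = 15.3446 pm

Calculate the Compton shift:
Δλ = λ_C(1 - cos(67°)) = 2.4263 × 0.6093
Δλ = 1.4783 pm

Final wavelength:
λ' = 15.3446 + 1.4783 = 16.8229 pm

Final energy:
E' = hc/λ' = 1239.842 / 16.8229 = 73.6999 keV

(Intermediate values are shown rounded; full precision is carried through to the final answer.)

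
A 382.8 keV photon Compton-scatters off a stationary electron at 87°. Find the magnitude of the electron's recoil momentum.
2.3153e-22 kg·m/s

The electron is initially at rest, so by conservation of momentum:
p⃗_e = p⃗₀ − p⃗'  (incident photon momentum minus scattered photon momentum)

Photon momentum magnitudes (p = h/λ = E/c):
λ₀ = hc/E₀ = 3.2389 pm → p₀ = h/λ₀ = 2.0458e-22 kg·m/s
Δλ = λ_C(1 − cos 87°) = 2.2993 pm
λ' = 5.5382 pm → p' = h/λ' = 1.1964e-22 kg·m/s

The scattered photon makes angle θ = 87° with the incident direction, so by the law of cosines:
|p⃗_e|² = p₀² + p'² − 2p₀p'cos θ
|p⃗_e|² = (2.0458e-22)² + (1.1964e-22)² − 2·2.0458e-22·1.1964e-22·cos(87°)
|p⃗_e| = 2.3153e-22 kg·m/s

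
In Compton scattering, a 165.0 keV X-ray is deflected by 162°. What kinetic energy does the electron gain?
63.7724 keV

By energy conservation: K_e = E_initial - E_final

First find the scattered photon energy:
Initial wavelength: λ = hc/E = 7.5142 pm
Compton shift: Δλ = λ_C(1 - cos(162°)) = 4.7339 pm
Final wavelength: λ' = 7.5142 + 4.7339 = 12.2481 pm
Final photon energy: E' = hc/λ' = 101.2276 keV

Electron kinetic energy:
K_e = E - E' = 165.0000 - 101.2276 = 63.7724 keV

(Intermediate values are shown rounded; full precision is carried through to the final answer.)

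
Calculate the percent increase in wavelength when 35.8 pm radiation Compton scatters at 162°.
13.2231%

Calculate the Compton shift:
Δλ = λ_C(1 - cos(162°))
Δλ = 2.4263 × (1 - cos(162°))
Δλ = 2.4263 × 1.9511
Δλ = 4.7339 pm

Percentage change:
(Δλ/λ₀) × 100 = (4.7339/35.8) × 100
= 13.2231%

(Intermediate values are shown rounded; full precision is carried through to the final answer.)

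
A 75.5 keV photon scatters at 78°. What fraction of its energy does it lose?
0.1048 (or 10.48%)

Calculate initial and final photon energies:

Initial: E₀ = 75.5 keV → λ₀ = 16.4217 pm
Compton shift: Δλ = 1.9219 pm
Final wavelength: λ' = 18.3436 pm
Final energy: E' = 67.5899 keV

Fractional energy loss:
(E₀ - E')/E₀ = (75.5000 - 67.5899)/75.5000
= 7.9101/75.5000
= 0.1048
= 10.48%

(Intermediate values are shown rounded; full precision is carried through to the final answer.)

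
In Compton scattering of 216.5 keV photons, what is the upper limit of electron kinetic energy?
99.3057 keV

Maximum energy transfer occurs at θ = 180° (backscattering).

Initial photon: E₀ = 216.5 keV → λ₀ = 5.7268 pm

Maximum Compton shift (at 180°):
Δλ_max = 2λ_C = 2 × 2.4263 = 4.8526 pm

Final wavelength:
λ' = 5.7268 + 4.8526 = 10.5794 pm

Minimum photon energy (maximum energy to electron):
E'_min = hc/λ' = 117.1943 keV

Maximum electron kinetic energy:
K_max = E₀ - E'_min = 216.5000 - 117.1943 = 99.3057 keV

(Intermediate values are shown rounded; full precision is carried through to the final answer.)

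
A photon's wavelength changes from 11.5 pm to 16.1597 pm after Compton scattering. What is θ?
157.00°

First find the wavelength shift:
Δλ = λ' - λ = 16.1597 - 11.5 = 4.6597 pm

Using Δλ = λ_C(1 - cos θ), with λ_C = h/(m_e·c) ≈ 2.42631024 pm:
cos θ = 1 - Δλ/λ_C
cos θ = 1 - 4.6597/2.42631024
cos θ = -0.920488

θ = arccos(-0.920488)
θ = 157.00°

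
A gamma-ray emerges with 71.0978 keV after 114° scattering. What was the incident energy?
88.4000 keV

Convert final energy to wavelength (hc ≈ 1239.842 keV·pm):
λ' = hc/E' = 1239.842 / 71.0978 = 17.4385 pm

Calculate the Compton shift:
Δλ = λ_C(1 - cos(114°))
Δλ = 2.4263 × (1 - cos(114°))
Δλ = 3.4132 pm

Initial wavelength:
λ = λ' - Δλ = 17.4385 - 3.4132 = 14.0254 pm

Initial energy:
E = hc/λ = 1239.842 / 14.0254 = 88.4000 keV

(Intermediate values are shown rounded; full precision is carried through to the final answer.)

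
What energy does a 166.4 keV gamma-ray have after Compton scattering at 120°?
111.7938 keV

First convert energy to wavelength:
λ = hc/E, with hc ≈ 1239.842 keV·pm (i.e. 1239.842 eV·nm)

For E = 166.4 keV = 166400 eV:
λ = 1239.842 keV·pm / 166.4 keV
λ = 7.4510 pm

Calculate the Compton shift:
Δλ = λ_C(1 - cos(120°)) = 2.4263 × 1.5000
Δλ = 3.6395 pm

Final wavelength:
λ' = 7.4510 + 3.6395 = 11.0904 pm

Final energy:
E' = hc/λ' = 1239.842 / 11.0904 = 111.7938 keV

(Intermediate values are shown rounded; full precision is carried through to the final answer.)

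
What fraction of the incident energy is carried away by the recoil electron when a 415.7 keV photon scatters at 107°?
0.5125 (or 51.25%)

Calculate initial and final photon energies:

Initial: E₀ = 415.7 keV → λ₀ = 2.9825 pm
Compton shift: Δλ = 3.1357 pm
Final wavelength: λ' = 6.1182 pm
Final energy: E' = 202.6470 keV

Fractional energy loss:
(E₀ - E')/E₀ = (415.7000 - 202.6470)/415.7000
= 213.0530/415.7000
= 0.5125
= 51.25%

(Intermediate values are shown rounded; full precision is carried through to the final answer.)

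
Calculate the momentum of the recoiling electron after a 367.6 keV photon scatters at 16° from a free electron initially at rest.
5.4199e-23 kg·m/s

The electron is initially at rest, so by conservation of momentum:
p⃗_e = p⃗₀ − p⃗'  (incident photon momentum minus scattered photon momentum)

Photon momentum magnitudes (p = h/λ = E/c):
λ₀ = hc/E₀ = 3.3728 pm → p₀ = h/λ₀ = 1.9646e-22 kg·m/s
Δλ = λ_C(1 − cos 16°) = 0.0940 pm
λ' = 3.4668 pm → p' = h/λ' = 1.9113e-22 kg·m/s

The scattered photon makes angle θ = 16° with the incident direction, so by the law of cosines:
|p⃗_e|² = p₀² + p'² − 2p₀p'cos θ
|p⃗_e|² = (1.9646e-22)² + (1.9113e-22)² − 2·1.9646e-22·1.9113e-22·cos(16°)
|p⃗_e| = 5.4199e-23 kg·m/s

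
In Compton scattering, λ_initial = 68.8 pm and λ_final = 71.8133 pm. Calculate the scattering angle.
104.00°

First find the wavelength shift:
Δλ = λ' - λ = 71.8133 - 68.8 = 3.0133 pm

Using Δλ = λ_C(1 - cos θ), with λ_C = h/(m_e·c) ≈ 2.42631024 pm:
cos θ = 1 - Δλ/λ_C
cos θ = 1 - 3.0133/2.42631024
cos θ = -0.241927

θ = arccos(-0.241927)
θ = 104.00°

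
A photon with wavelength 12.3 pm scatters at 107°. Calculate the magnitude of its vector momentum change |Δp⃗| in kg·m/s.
7.8083e-23 kg·m/s

Photon momentum magnitude is p = h/λ.

Initial momentum:
p₀ = h/λ = 6.6261e-34/1.2300e-11 = 5.3870e-23 kg·m/s

After scattering:
λ' = λ + Δλ = 12.3 + 3.1357 = 15.4357 pm
p' = h/λ' = 6.6261e-34/1.5436e-11 = 4.2927e-23 kg·m/s

Momentum is a vector; the scattered photon's direction makes angle θ = 107° with the incident direction. The magnitude of the vector change Δp⃗ = p⃗₀ − p⃗' is found from the law of cosines:
|Δp⃗|² = p₀² + p'² − 2p₀p'cos θ
|Δp⃗|² = (5.3870e-23)² + (4.2927e-23)² − 2·5.3870e-23·4.2927e-23·cos(107°)
|Δp⃗| = 7.8083e-23 kg·m/s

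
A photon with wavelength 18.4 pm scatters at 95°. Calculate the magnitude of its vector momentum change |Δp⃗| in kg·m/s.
4.9865e-23 kg·m/s

Photon momentum magnitude is p = h/λ.

Initial momentum:
p₀ = h/λ = 6.6261e-34/1.8400e-11 = 3.6011e-23 kg·m/s

After scattering:
λ' = λ + Δλ = 18.4 + 2.6378 = 21.0378 pm
p' = h/λ' = 6.6261e-34/2.1038e-11 = 3.1496e-23 kg·m/s

Momentum is a vector; the scattered photon's direction makes angle θ = 95° with the incident direction. The magnitude of the vector change Δp⃗ = p⃗₀ − p⃗' is found from the law of cosines:
|Δp⃗|² = p₀² + p'² − 2p₀p'cos θ
|Δp⃗|² = (3.6011e-23)² + (3.1496e-23)² − 2·3.6011e-23·3.1496e-23·cos(95°)
|Δp⃗| = 4.9865e-23 kg·m/s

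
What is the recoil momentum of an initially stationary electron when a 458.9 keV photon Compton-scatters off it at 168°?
3.3216e-22 kg·m/s

The electron is initially at rest, so by conservation of momentum:
p⃗_e = p⃗₀ − p⃗'  (incident photon momentum minus scattered photon momentum)

Photon momentum magnitudes (p = h/λ = E/c):
λ₀ = hc/E₀ = 2.7018 pm → p₀ = h/λ₀ = 2.4525e-22 kg·m/s
Δλ = λ_C(1 − cos 168°) = 4.7996 pm
λ' = 7.5014 pm → p' = h/λ' = 8.8331e-23 kg·m/s

The scattered photon makes angle θ = 168° with the incident direction, so by the law of cosines:
|p⃗_e|² = p₀² + p'² − 2p₀p'cos θ
|p⃗_e|² = (2.4525e-22)² + (8.8331e-23)² − 2·2.4525e-22·8.8331e-23·cos(168°)
|p⃗_e| = 3.3216e-22 kg·m/s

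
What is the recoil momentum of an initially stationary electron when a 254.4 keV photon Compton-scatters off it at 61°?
1.2621e-22 kg·m/s

The electron is initially at rest, so by conservation of momentum:
p⃗_e = p⃗₀ − p⃗'  (incident photon momentum minus scattered photon momentum)

Photon momentum magnitudes (p = h/λ = E/c):
λ₀ = hc/E₀ = 4.8736 pm → p₀ = h/λ₀ = 1.3596e-22 kg·m/s
Δλ = λ_C(1 − cos 61°) = 1.2500 pm
λ' = 6.1236 pm → p' = h/λ' = 1.0821e-22 kg·m/s

The scattered photon makes angle θ = 61° with the incident direction, so by the law of cosines:
|p⃗_e|² = p₀² + p'² − 2p₀p'cos θ
|p⃗_e|² = (1.3596e-22)² + (1.0821e-22)² − 2·1.3596e-22·1.0821e-22·cos(61°)
|p⃗_e| = 1.2621e-22 kg·m/s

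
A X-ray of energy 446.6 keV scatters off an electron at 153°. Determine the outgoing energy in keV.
168.3573 keV

First convert energy to wavelength:
λ = hc/E, with hc ≈ 1239.842 keV·pm (i.e. 1239.842 eV·nm)

For E = 446.6 keV = 446600 eV:
λ = 1239.842 keV·pm / 446.6 keV
λ = 2.7762 pm

Calculate the Compton shift:
Δλ = λ_C(1 - cos(153°)) = 2.4263 × 1.8910
Δλ = 4.5882 pm

Final wavelength:
λ' = 2.7762 + 4.5882 = 7.3643 pm

Final energy:
E' = hc/λ' = 1239.842 / 7.3643 = 168.3573 keV

(Intermediate values are shown rounded; full precision is carried through to the final answer.)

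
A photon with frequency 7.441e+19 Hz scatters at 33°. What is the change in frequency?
6.589e+18 Hz (decrease)

Convert frequency to wavelength (c = 299792458 m/s):
λ₀ = c/f₀ = 299792458/7.441e+19 = 4.0289270e-12 m = 4.0289 pm

Calculate Compton shift:
Δλ = λ_C(1 - cos(33°)) = 0.3914 pm

Final wavelength:
λ' = λ₀ + Δλ = 4.0289 + 0.3914 = 4.4204 pm

Final frequency:
f' = c/λ' = 299792458/4.4203623e-12 = 6.7820790e+19 Hz

Frequency shift (decrease):
Δf = f₀ - f' = 7.441e+19 - 6.7820790e+19 = 6.589e+18 Hz

(Intermediate values are shown rounded; full precision is carried through to the final answer.)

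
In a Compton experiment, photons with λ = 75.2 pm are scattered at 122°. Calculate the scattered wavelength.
78.9121 pm

Using the Compton scattering formula:
λ' = λ + Δλ = λ + λ_C(1 - cos θ)

Given:
- Initial wavelength λ = 75.2 pm
- Scattering angle θ = 122°
- Compton wavelength λ_C ≈ 2.4263 pm

Calculate the shift:
Δλ = 2.4263 × (1 - cos(122°))
Δλ = 2.4263 × 1.5299
Δλ = 3.7121 pm

Final wavelength:
λ' = 75.2 + 3.7121 = 78.9121 pm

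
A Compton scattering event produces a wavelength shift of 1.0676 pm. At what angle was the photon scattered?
55.94°

From the Compton formula Δλ = λ_C(1 - cos θ), we can solve for θ:

cos θ = 1 - Δλ/λ_C

Given:
- Δλ = 1.0676 pm
- λ_C = h/(m_e·c) ≈ 2.42631024 pm

cos θ = 1 - 1.0676/2.42631024
cos θ = 1 - 0.440010
cos θ = 0.559990

θ = arccos(0.559990)
θ = 55.94°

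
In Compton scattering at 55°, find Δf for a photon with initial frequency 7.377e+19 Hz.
1.497e+19 Hz (decrease)

Convert frequency to wavelength (c = 299792458 m/s):
λ₀ = c/f₀ = 299792458/7.377e+19 = 4.0638804e-12 m = 4.0639 pm

Calculate Compton shift:
Δλ = λ_C(1 - cos(55°)) = 1.0346 pm

Final wavelength:
λ' = λ₀ + Δλ = 4.0639 + 1.0346 = 5.0985 pm

Final frequency:
f' = c/λ' = 299792458/5.0985163e-12 = 5.8799941e+19 Hz

Frequency shift (decrease):
Δf = f₀ - f' = 7.377e+19 - 5.8799941e+19 = 1.497e+19 Hz

(Intermediate values are shown rounded; full precision is carried through to the final answer.)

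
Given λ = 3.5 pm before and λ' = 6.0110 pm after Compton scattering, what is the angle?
92.00°

First find the wavelength shift:
Δλ = λ' - λ = 6.0110 - 3.5 = 2.5110 pm

Using Δλ = λ_C(1 - cos θ), with λ_C = h/(m_e·c) ≈ 2.42631024 pm:
cos θ = 1 - Δλ/λ_C
cos θ = 1 - 2.5110/2.42631024
cos θ = -0.034905

θ = arccos(-0.034905)
θ = 92.00°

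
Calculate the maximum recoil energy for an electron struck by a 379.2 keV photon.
226.5523 keV

Maximum energy transfer occurs at θ = 180° (backscattering).

Initial photon: E₀ = 379.2 keV → λ₀ = 3.2696 pm

Maximum Compton shift (at 180°):
Δλ_max = 2λ_C = 2 × 2.4263 = 4.8526 pm

Final wavelength:
λ' = 3.2696 + 4.8526 = 8.1222 pm

Minimum photon energy (maximum energy to electron):
E'_min = hc/λ' = 152.6477 keV

Maximum electron kinetic energy:
K_max = E₀ - E'_min = 379.2000 - 152.6477 = 226.5523 keV

(Intermediate values are shown rounded; full precision is carried through to the final answer.)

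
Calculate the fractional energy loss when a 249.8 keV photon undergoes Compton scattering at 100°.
0.3646 (or 36.46%)

Calculate initial and final photon energies:

Initial: E₀ = 249.8 keV → λ₀ = 4.9633 pm
Compton shift: Δλ = 2.8476 pm
Final wavelength: λ' = 7.8110 pm
Final energy: E' = 158.7308 keV

Fractional energy loss:
(E₀ - E')/E₀ = (249.8000 - 158.7308)/249.8000
= 91.0692/249.8000
= 0.3646
= 36.46%

(Intermediate values are shown rounded; full precision is carried through to the final answer.)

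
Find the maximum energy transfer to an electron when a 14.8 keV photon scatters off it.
0.8104 keV

Maximum energy transfer occurs at θ = 180° (backscattering).

Initial photon: E₀ = 14.8 keV → λ₀ = 83.7731 pm

Maximum Compton shift (at 180°):
Δλ_max = 2λ_C = 2 × 2.4263 = 4.8526 pm

Final wavelength:
λ' = 83.7731 + 4.8526 = 88.6257 pm

Minimum photon energy (maximum energy to electron):
E'_min = hc/λ' = 13.9896 keV

Maximum electron kinetic energy:
K_max = E₀ - E'_min = 14.8000 - 13.9896 = 0.8104 keV

(Intermediate values are shown rounded; full precision is carried through to the final answer.)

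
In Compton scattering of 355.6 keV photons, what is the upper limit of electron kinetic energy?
206.9243 keV

Maximum energy transfer occurs at θ = 180° (backscattering).

Initial photon: E₀ = 355.6 keV → λ₀ = 3.4866 pm

Maximum Compton shift (at 180°):
Δλ_max = 2λ_C = 2 × 2.4263 = 4.8526 pm

Final wavelength:
λ' = 3.4866 + 4.8526 = 8.3392 pm

Minimum photon energy (maximum energy to electron):
E'_min = hc/λ' = 148.6757 keV

Maximum electron kinetic energy:
K_max = E₀ - E'_min = 355.6000 - 148.6757 = 206.9243 keV

(Intermediate values are shown rounded; full precision is carried through to the final answer.)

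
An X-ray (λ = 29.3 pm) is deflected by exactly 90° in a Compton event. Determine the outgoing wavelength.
31.7263 pm

Using the Compton formula: λ' = λ + λ_C(1 − cos θ)

For θ = 90°, cos θ = 0 (exact) = 0.0000, so:
1 − cos 90° = 1 − (0) = 1.0000

Δλ = λ_C × 1.0000 = 2.4263 × 1.0000 = 2.4263 pm

λ' = 29.3 + 2.4263 = 31.7263 pm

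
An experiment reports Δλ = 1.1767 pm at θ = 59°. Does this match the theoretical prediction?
Yes, consistent

Calculate the expected shift for θ = 59°:

Δλ_expected = λ_C(1 - cos(59°))
Δλ_expected = 2.4263 × (1 - cos(59°))
Δλ_expected = 2.4263 × 0.4850
Δλ_expected = 1.1767 pm

Given shift: 1.1767 pm
Expected shift: 1.1767 pm
Difference: 0.0000 pm

The values match. This is consistent with Compton scattering at the stated angle.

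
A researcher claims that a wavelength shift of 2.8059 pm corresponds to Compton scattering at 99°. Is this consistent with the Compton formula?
Yes, consistent

Calculate the expected shift for θ = 99°:

Δλ_expected = λ_C(1 - cos(99°))
Δλ_expected = 2.4263 × (1 - cos(99°))
Δλ_expected = 2.4263 × 1.1564
Δλ_expected = 2.8059 pm

Given shift: 2.8059 pm
Expected shift: 2.8059 pm
Difference: 0.0000 pm

The values match. This is consistent with Compton scattering at the stated angle.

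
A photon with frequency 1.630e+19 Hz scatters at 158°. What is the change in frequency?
3.304e+18 Hz (decrease)

Convert frequency to wavelength (c = 299792458 m/s):
λ₀ = c/f₀ = 299792458/1.630e+19 = 1.8392175e-11 m = 18.3922 pm

Calculate Compton shift:
Δλ = λ_C(1 - cos(158°)) = 4.6759 pm

Final wavelength:
λ' = λ₀ + Δλ = 18.3922 + 4.6759 = 23.0681 pm

Final frequency:
f' = c/λ' = 299792458/2.3068121e-11 = 1.2995963e+19 Hz

Frequency shift (decrease):
Δf = f₀ - f' = 1.630e+19 - 1.2995963e+19 = 3.304e+18 Hz

(Intermediate values are shown rounded; full precision is carried through to the final answer.)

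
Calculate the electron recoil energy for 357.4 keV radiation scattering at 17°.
10.5986 keV

By energy conservation: K_e = E_initial - E_final

First find the scattered photon energy:
Initial wavelength: λ = hc/E = 3.4691 pm
Compton shift: Δλ = λ_C(1 - cos(17°)) = 0.1060 pm
Final wavelength: λ' = 3.4691 + 0.1060 = 3.5751 pm
Final photon energy: E' = hc/λ' = 346.8014 keV

Electron kinetic energy:
K_e = E - E' = 357.4000 - 346.8014 = 10.5986 keV

(Intermediate values are shown rounded; full precision is carried through to the final answer.)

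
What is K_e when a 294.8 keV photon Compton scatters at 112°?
130.3849 keV

By energy conservation: K_e = E_initial - E_final

First find the scattered photon energy:
Initial wavelength: λ = hc/E = 4.2057 pm
Compton shift: Δλ = λ_C(1 - cos(112°)) = 3.3352 pm
Final wavelength: λ' = 4.2057 + 3.3352 = 7.5409 pm
Final photon energy: E' = hc/λ' = 164.4151 keV

Electron kinetic energy:
K_e = E - E' = 294.8000 - 164.4151 = 130.3849 keV

(Intermediate values are shown rounded; full precision is carried through to the final answer.)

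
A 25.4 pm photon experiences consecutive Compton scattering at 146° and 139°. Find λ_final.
34.0953 pm

Apply Compton shift twice:

First scattering at θ₁ = 146°:
Δλ₁ = λ_C(1 - cos(146°))
Δλ₁ = 2.4263 × 1.8290
Δλ₁ = 4.4378 pm

After first scattering:
λ₁ = 25.4 + 4.4378 = 29.8378 pm

Second scattering at θ₂ = 139°:
Δλ₂ = λ_C(1 - cos(139°))
Δλ₂ = 2.4263 × 1.7547
Δλ₂ = 4.2575 pm

Final wavelength:
λ₂ = 29.8378 + 4.2575 = 34.0953 pm

Total shift: Δλ_total = 4.4378 + 4.2575 = 8.6953 pm

(Intermediate values are shown rounded; full precision is carried through to the final answer.)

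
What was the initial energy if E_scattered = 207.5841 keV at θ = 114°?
484.4000 keV

Convert final energy to wavelength (hc ≈ 1239.842 keV·pm):
λ' = hc/E' = 1239.842 / 207.5841 = 5.9727 pm

Calculate the Compton shift:
Δλ = λ_C(1 - cos(114°))
Δλ = 2.4263 × (1 - cos(114°))
Δλ = 3.4132 pm

Initial wavelength:
λ = λ' - Δλ = 5.9727 - 3.4132 = 2.5595 pm

Initial energy:
E = hc/λ = 1239.842 / 2.5595 = 484.4000 keV

(Intermediate values are shown rounded; full precision is carried through to the final answer.)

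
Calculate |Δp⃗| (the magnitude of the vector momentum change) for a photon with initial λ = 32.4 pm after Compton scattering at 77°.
2.4779e-23 kg·m/s

Photon momentum magnitude is p = h/λ.

Initial momentum:
p₀ = h/λ = 6.6261e-34/3.2400e-11 = 2.0451e-23 kg·m/s

After scattering:
λ' = λ + Δλ = 32.4 + 1.8805 = 34.2805 pm
p' = h/λ' = 6.6261e-34/3.4281e-11 = 1.9329e-23 kg·m/s

Momentum is a vector; the scattered photon's direction makes angle θ = 77° with the incident direction. The magnitude of the vector change Δp⃗ = p⃗₀ − p⃗' is found from the law of cosines:
|Δp⃗|² = p₀² + p'² − 2p₀p'cos θ
|Δp⃗|² = (2.0451e-23)² + (1.9329e-23)² − 2·2.0451e-23·1.9329e-23·cos(77°)
|Δp⃗| = 2.4779e-23 kg·m/s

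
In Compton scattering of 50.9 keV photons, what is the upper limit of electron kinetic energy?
8.4557 keV

Maximum energy transfer occurs at θ = 180° (backscattering).

Initial photon: E₀ = 50.9 keV → λ₀ = 24.3584 pm

Maximum Compton shift (at 180°):
Δλ_max = 2λ_C = 2 × 2.4263 = 4.8526 pm

Final wavelength:
λ' = 24.3584 + 4.8526 = 29.2110 pm

Minimum photon energy (maximum energy to electron):
E'_min = hc/λ' = 42.4443 keV

Maximum electron kinetic energy:
K_max = E₀ - E'_min = 50.9000 - 42.4443 = 8.4557 keV

(Intermediate values are shown rounded; full precision is carried through to the final answer.)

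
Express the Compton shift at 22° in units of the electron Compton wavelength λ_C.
0.0728 λ_C

The Compton shift formula is:
Δλ = λ_C(1 - cos θ)

Dividing both sides by λ_C:
Δλ/λ_C = 1 - cos θ

For θ = 22°:
Δλ/λ_C = 1 - cos(22°)
Δλ/λ_C = 1 - 0.9272
Δλ/λ_C = 0.0728

This means the shift is 0.0728 × λ_C = 0.1767 pm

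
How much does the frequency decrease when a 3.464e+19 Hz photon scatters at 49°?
3.046e+18 Hz (decrease)

Convert frequency to wavelength (c = 299792458 m/s):
λ₀ = c/f₀ = 299792458/3.464e+19 = 8.6545167e-12 m = 8.6545 pm

Calculate Compton shift:
Δλ = λ_C(1 - cos(49°)) = 0.8345 pm

Final wavelength:
λ' = λ₀ + Δλ = 8.6545 + 0.8345 = 9.4890 pm

Final frequency:
f' = c/λ' = 299792458/9.4890242e-12 = 3.1593602e+19 Hz

Frequency shift (decrease):
Δf = f₀ - f' = 3.464e+19 - 3.1593602e+19 = 3.046e+18 Hz

(Intermediate values are shown rounded; full precision is carried through to the final answer.)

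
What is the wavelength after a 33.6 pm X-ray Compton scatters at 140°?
37.8850 pm

Using the Compton scattering formula:
λ' = λ + Δλ = λ + λ_C(1 - cos θ)

Given:
- Initial wavelength λ = 33.6 pm
- Scattering angle θ = 140°
- Compton wavelength λ_C ≈ 2.4263 pm

Calculate the shift:
Δλ = 2.4263 × (1 - cos(140°))
Δλ = 2.4263 × 1.7660
Δλ = 4.2850 pm

Final wavelength:
λ' = 33.6 + 4.2850 = 37.8850 pm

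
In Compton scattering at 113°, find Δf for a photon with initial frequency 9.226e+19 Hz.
4.700e+19 Hz (decrease)

Convert frequency to wavelength (c = 299792458 m/s):
λ₀ = c/f₀ = 299792458/9.226e+19 = 3.2494305e-12 m = 3.2494 pm

Calculate Compton shift:
Δλ = λ_C(1 - cos(113°)) = 3.3743 pm

Final wavelength:
λ' = λ₀ + Δλ = 3.2494 + 3.3743 = 6.6238 pm

Final frequency:
f' = c/λ' = 299792458/6.6237757e-12 = 4.5260056e+19 Hz

Frequency shift (decrease):
Δf = f₀ - f' = 9.226e+19 - 4.5260056e+19 = 4.700e+19 Hz

(Intermediate values are shown rounded; full precision is carried through to the final answer.)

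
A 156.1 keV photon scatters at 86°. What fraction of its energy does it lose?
0.2213 (or 22.13%)

Calculate initial and final photon energies:

Initial: E₀ = 156.1 keV → λ₀ = 7.9426 pm
Compton shift: Δλ = 2.2571 pm
Final wavelength: λ' = 10.1997 pm
Final energy: E' = 121.5570 keV

Fractional energy loss:
(E₀ - E')/E₀ = (156.1000 - 121.5570)/156.1000
= 34.5430/156.1000
= 0.2213
= 22.13%

(Intermediate values are shown rounded; full precision is carried through to the final answer.)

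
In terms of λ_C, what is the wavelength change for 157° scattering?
1.9205 λ_C

The Compton shift formula is:
Δλ = λ_C(1 - cos θ)

Dividing both sides by λ_C:
Δλ/λ_C = 1 - cos θ

For θ = 157°:
Δλ/λ_C = 1 - cos(157°)
Δλ/λ_C = 1 - -0.9205
Δλ/λ_C = 1.9205

This means the shift is 1.9205 × λ_C = 4.6597 pm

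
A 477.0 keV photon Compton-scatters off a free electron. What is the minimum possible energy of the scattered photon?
166.3800 keV (at θ = 180°)

The scattered photon has minimum energy when its wavelength is maximum, i.e., when the Compton shift Δλ = λ_C(1 − cos θ) is maximum. This occurs at θ = 180° (backscattering), giving Δλ_max = 2λ_C = 4.8526 pm.

Initial wavelength: λ₀ = hc/E₀ = 2.5992 pm
Maximum final wavelength: λ'_max = λ₀ + 2λ_C = 2.5992 + 4.8526 = 7.4519 pm
Minimum final energy: E'_min = hc/λ'_max = 166.3800 keV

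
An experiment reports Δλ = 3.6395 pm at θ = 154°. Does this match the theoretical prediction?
No, inconsistent

Calculate the expected shift for θ = 154°:

Δλ_expected = λ_C(1 - cos(154°))
Δλ_expected = 2.4263 × (1 - cos(154°))
Δλ_expected = 2.4263 × 1.8988
Δλ_expected = 4.6071 pm

Given shift: 3.6395 pm
Expected shift: 4.6071 pm
Difference: 0.9676 pm

The values do not match. The given shift corresponds to θ ≈ 120.0°, not 154°.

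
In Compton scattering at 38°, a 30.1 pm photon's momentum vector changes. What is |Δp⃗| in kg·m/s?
1.4218e-23 kg·m/s

Photon momentum magnitude is p = h/λ.

Initial momentum:
p₀ = h/λ = 6.6261e-34/3.0100e-11 = 2.2014e-23 kg·m/s

After scattering:
λ' = λ + Δλ = 30.1 + 0.5144 = 30.6144 pm
p' = h/λ' = 6.6261e-34/3.0614e-11 = 2.1644e-23 kg·m/s

Momentum is a vector; the scattered photon's direction makes angle θ = 38° with the incident direction. The magnitude of the vector change Δp⃗ = p⃗₀ − p⃗' is found from the law of cosines:
|Δp⃗|² = p₀² + p'² − 2p₀p'cos θ
|Δp⃗|² = (2.2014e-23)² + (2.1644e-23)² − 2·2.2014e-23·2.1644e-23·cos(38°)
|Δp⃗| = 1.4218e-23 kg·m/s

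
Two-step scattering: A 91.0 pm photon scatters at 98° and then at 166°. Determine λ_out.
98.5445 pm

Apply Compton shift twice:

First scattering at θ₁ = 98°:
Δλ₁ = λ_C(1 - cos(98°))
Δλ₁ = 2.4263 × 1.1392
Δλ₁ = 2.7640 pm

After first scattering:
λ₁ = 91.0 + 2.7640 = 93.7640 pm

Second scattering at θ₂ = 166°:
Δλ₂ = λ_C(1 - cos(166°))
Δλ₂ = 2.4263 × 1.9703
Δλ₂ = 4.7805 pm

Final wavelength:
λ₂ = 93.7640 + 4.7805 = 98.5445 pm

Total shift: Δλ_total = 2.7640 + 4.7805 = 7.5445 pm

(Intermediate values are shown rounded; full precision is carried through to the final answer.)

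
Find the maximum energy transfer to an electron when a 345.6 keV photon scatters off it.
198.7015 keV

Maximum energy transfer occurs at θ = 180° (backscattering).

Initial photon: E₀ = 345.6 keV → λ₀ = 3.5875 pm

Maximum Compton shift (at 180°):
Δλ_max = 2λ_C = 2 × 2.4263 = 4.8526 pm

Final wavelength:
λ' = 3.5875 + 4.8526 = 8.4401 pm

Minimum photon energy (maximum energy to electron):
E'_min = hc/λ' = 146.8985 keV

Maximum electron kinetic energy:
K_max = E₀ - E'_min = 345.6000 - 146.8985 = 198.7015 keV

(Intermediate values are shown rounded; full precision is carried through to the final answer.)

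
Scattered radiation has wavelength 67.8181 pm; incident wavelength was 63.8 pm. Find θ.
131.00°

First find the wavelength shift:
Δλ = λ' - λ = 67.8181 - 63.8 = 4.0181 pm

Using Δλ = λ_C(1 - cos θ), with λ_C = h/(m_e·c) ≈ 2.42631024 pm:
cos θ = 1 - Δλ/λ_C
cos θ = 1 - 4.0181/2.42631024
cos θ = -0.656054

θ = arccos(-0.656054)
θ = 131.00°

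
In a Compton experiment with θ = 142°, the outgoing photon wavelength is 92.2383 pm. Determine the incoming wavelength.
87.9000 pm

From λ' = λ + Δλ, we have λ = λ' - Δλ

First calculate the Compton shift:
Δλ = λ_C(1 - cos θ)
Δλ = 2.4263 × (1 - cos(142°))
Δλ = 2.4263 × 1.7880
Δλ = 4.3383 pm

Initial wavelength:
λ = λ' - Δλ
λ = 92.2383 - 4.3383
λ = 87.9000 pm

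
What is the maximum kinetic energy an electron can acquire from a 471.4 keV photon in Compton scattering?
305.7066 keV

Maximum energy transfer occurs at θ = 180° (backscattering).

Initial photon: E₀ = 471.4 keV → λ₀ = 2.6301 pm

Maximum Compton shift (at 180°):
Δλ_max = 2λ_C = 2 × 2.4263 = 4.8526 pm

Final wavelength:
λ' = 2.6301 + 4.8526 = 7.4827 pm

Minimum photon energy (maximum energy to electron):
E'_min = hc/λ' = 165.6934 keV

Maximum electron kinetic energy:
K_max = E₀ - E'_min = 471.4000 - 165.6934 = 305.7066 keV

(Intermediate values are shown rounded; full precision is carried through to the final answer.)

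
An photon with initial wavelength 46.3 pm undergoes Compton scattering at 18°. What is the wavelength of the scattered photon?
46.4188 pm

Using the Compton scattering formula:
λ' = λ + Δλ = λ + λ_C(1 - cos θ)

Given:
- Initial wavelength λ = 46.3 pm
- Scattering angle θ = 18°
- Compton wavelength λ_C ≈ 2.4263 pm

Calculate the shift:
Δλ = 2.4263 × (1 - cos(18°))
Δλ = 2.4263 × 0.0489
Δλ = 0.1188 pm

Final wavelength:
λ' = 46.3 + 0.1188 = 46.4188 pm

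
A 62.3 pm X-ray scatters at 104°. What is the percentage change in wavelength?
4.8367%

Calculate the Compton shift:
Δλ = λ_C(1 - cos(104°))
Δλ = 2.4263 × (1 - cos(104°))
Δλ = 2.4263 × 1.2419
Δλ = 3.0133 pm

Percentage change:
(Δλ/λ₀) × 100 = (3.0133/62.3) × 100
= 4.8367%

(Intermediate values are shown rounded; full precision is carried through to the final answer.)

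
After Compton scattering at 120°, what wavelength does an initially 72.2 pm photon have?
75.8395 pm

Using the Compton formula: λ' = λ + λ_C(1 − cos θ)

For θ = 120°, cos θ = -1/2 (exact) = -0.5000, so:
1 − cos 120° = 1 − (-1/2) = 1.5000

Δλ = λ_C × 1.5000 = 2.4263 × 1.5000 = 3.6395 pm

λ' = 72.2 + 3.6395 = 75.8395 pm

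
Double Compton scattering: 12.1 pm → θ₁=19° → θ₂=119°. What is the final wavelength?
15.8348 pm

Apply Compton shift twice:

First scattering at θ₁ = 19°:
Δλ₁ = λ_C(1 - cos(19°))
Δλ₁ = 2.4263 × 0.0545
Δλ₁ = 0.1322 pm

After first scattering:
λ₁ = 12.1 + 0.1322 = 12.2322 pm

Second scattering at θ₂ = 119°:
Δλ₂ = λ_C(1 - cos(119°))
Δλ₂ = 2.4263 × 1.4848
Δλ₂ = 3.6026 pm

Final wavelength:
λ₂ = 12.2322 + 3.6026 = 15.8348 pm

Total shift: Δλ_total = 0.1322 + 3.6026 = 3.7348 pm

(Intermediate values are shown rounded; full precision is carried through to the final answer.)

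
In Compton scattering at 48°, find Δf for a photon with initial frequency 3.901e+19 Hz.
3.690e+18 Hz (decrease)

Convert frequency to wavelength (c = 299792458 m/s):
λ₀ = c/f₀ = 299792458/3.901e+19 = 7.6850156e-12 m = 7.6850 pm

Calculate Compton shift:
Δλ = λ_C(1 - cos(48°)) = 0.8028 pm

Final wavelength:
λ' = λ₀ + Δλ = 7.6850 + 0.8028 = 8.4878 pm

Final frequency:
f' = c/λ' = 299792458/8.4878074e-12 = 3.5320365e+19 Hz

Frequency shift (decrease):
Δf = f₀ - f' = 3.901e+19 - 3.5320365e+19 = 3.690e+18 Hz

(Intermediate values are shown rounded; full precision is carried through to the final answer.)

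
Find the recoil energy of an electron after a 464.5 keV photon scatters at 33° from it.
59.4066 keV

By energy conservation: K_e = E_initial - E_final

First find the scattered photon energy:
Initial wavelength: λ = hc/E = 2.6692 pm
Compton shift: Δλ = λ_C(1 - cos(33°)) = 0.3914 pm
Final wavelength: λ' = 2.6692 + 0.3914 = 3.0606 pm
Final photon energy: E' = hc/λ' = 405.0934 keV

Electron kinetic energy:
K_e = E - E' = 464.5000 - 405.0934 = 59.4066 keV

(Intermediate values are shown rounded; full precision is carried through to the final answer.)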